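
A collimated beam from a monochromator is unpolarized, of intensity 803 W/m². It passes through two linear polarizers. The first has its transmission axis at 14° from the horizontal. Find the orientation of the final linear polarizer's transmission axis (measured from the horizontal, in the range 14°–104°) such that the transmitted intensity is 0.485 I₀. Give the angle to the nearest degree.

Unpolarized light through the first polarizer → I₁ = ½ I₀, now polarized at 14°.
Need I₂/I₀ = 0.485, so cos²(θ − 14°) = 0.485 / 0.5 = 0.97.
θ − 14° = arccos(√0.97) = 10.0°, giving θ ≈ 14 + 10.0 = 24.0°.

θ ≈ 24°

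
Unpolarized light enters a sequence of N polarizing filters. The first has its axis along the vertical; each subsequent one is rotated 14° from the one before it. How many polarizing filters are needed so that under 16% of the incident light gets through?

N = 20

First polarizer halves the unpolarized light: factor 1/2.
Each further stage multiplies by cos²(14°) = 0.9415.
After N polarizers: T = 0.5·0.9415^(N−1). Require T < 0.16 ⇒ N−1 > ln(0.16/0.5)/ln(0.9415) = 18.89, so N−1 ≥ 19 and N = 20.
Check: N=20 gives T = 0.159 < 0.16; N=19 gives T = 0.1689.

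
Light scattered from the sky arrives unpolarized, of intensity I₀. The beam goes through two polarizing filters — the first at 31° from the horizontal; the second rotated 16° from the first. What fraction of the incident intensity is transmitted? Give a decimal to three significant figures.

Unpolarized light through the first polarizer → I₁ = ½ I₀, now polarized at 31°.
I₂ = I₁ cos²(16°) = 0.5 · 0.924 I₀ = 0.462 I₀.
Transmitted fraction = 0.462.

≈ 0.462 I₀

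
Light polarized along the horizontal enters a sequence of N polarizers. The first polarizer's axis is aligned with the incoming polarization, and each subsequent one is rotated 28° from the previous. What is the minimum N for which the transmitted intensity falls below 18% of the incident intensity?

N = 8

First polarizer is aligned with the polarization: full transmission.
Each further stage multiplies by cos²(28°) = 0.7796.
After N polarizers: T = 0.7796^(N−1). Require T < 0.18 ⇒ N−1 > ln(0.18)/ln(0.7796) = 6.89, so N−1 ≥ 7 and N = 8.
Check: N=8 gives T = 0.175 < 0.18; N=7 gives T = 0.2245.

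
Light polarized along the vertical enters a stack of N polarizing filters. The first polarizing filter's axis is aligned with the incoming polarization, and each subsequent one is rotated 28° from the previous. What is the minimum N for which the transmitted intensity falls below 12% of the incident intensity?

N = 10

First polarizer is aligned with the polarization: full transmission.
Each further stage multiplies by cos²(28°) = 0.7796.
After N polarizers: T = 0.7796^(N−1). Require T < 0.12 ⇒ N−1 > ln(0.12)/ln(0.7796) = 8.52, so N−1 ≥ 9 and N = 10.
Check: N=10 gives T = 0.1064 < 0.12; N=9 gives T = 0.1364.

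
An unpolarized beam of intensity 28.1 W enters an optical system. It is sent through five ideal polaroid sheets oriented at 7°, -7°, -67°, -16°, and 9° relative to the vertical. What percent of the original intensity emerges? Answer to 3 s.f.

Unpolarized light through the first polarizer → I₁ = 28.1 W/2 = 14.05 W, polarized at 7°.
I₂ = I₁ · cos²(14°) = 14.05 · 0.9415 = 13.23 W.
I₃ = I₂ · cos²(60°) = 13.23 · 0.25 = 3.307 W.
I₄ = I₃ · cos²(51°) = 3.307 · 0.396 = 1.31 W.
I₅ = I₄ · cos²(25°) = 1.31 · 0.8214 = 1.076 W.
That is 3.828% of the incident intensity.

≈ 3.83%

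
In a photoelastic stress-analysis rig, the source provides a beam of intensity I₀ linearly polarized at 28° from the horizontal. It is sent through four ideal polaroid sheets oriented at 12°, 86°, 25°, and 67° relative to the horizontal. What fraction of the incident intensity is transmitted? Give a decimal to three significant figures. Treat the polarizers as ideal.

≈ 0.00911 I₀

By Malus's law, I₁ = I₀ cos²(12° − 28°) = I₀ cos²(16°) = 0.924 I₀.
I₂ = I₁ cos²(86° − 12°) = 0.924 I₀ · cos²(74°) = 0.0702 I₀.
I₃ = I₂ cos²(25° − 86°) = 0.0702 I₀ · cos²(61°) = 0.0165 I₀.
I₄ = I₃ cos²(67° − 25°) = 0.0165 I₀ · cos²(42°) = 0.009113 I₀.
Transmitted fraction = 0.009113.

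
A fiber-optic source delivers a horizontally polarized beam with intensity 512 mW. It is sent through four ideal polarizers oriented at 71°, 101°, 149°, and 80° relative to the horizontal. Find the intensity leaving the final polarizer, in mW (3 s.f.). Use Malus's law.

I ≈ 2.34 mW

By Malus's law, I₁ = 512 mW · cos²(71°) = 54.27 mW.
I₂ = I₁ · cos²(30°) = 54.27 · 0.75 = 40.7 mW.
I₃ = I₂ · cos²(48°) = 40.7 · 0.4477 = 18.22 mW.
I₄ = I₃ · cos²(69°) = 18.22 · 0.1284 = 2.34 mW.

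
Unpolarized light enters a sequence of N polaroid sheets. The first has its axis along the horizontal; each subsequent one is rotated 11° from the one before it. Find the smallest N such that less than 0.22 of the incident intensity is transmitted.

N = 24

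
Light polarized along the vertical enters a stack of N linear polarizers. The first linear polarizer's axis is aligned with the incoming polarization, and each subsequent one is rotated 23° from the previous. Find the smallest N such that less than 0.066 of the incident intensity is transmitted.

N = 18

First polarizer is aligned with the polarization: full transmission.
Each further stage multiplies by cos²(23°) = 0.8473.
After N polarizers: T = 0.8473^(N−1). Require T < 0.066 ⇒ N−1 > ln(0.066)/ln(0.8473) = 16.41, so N−1 ≥ 17 and N = 18.
Check: N=18 gives T = 0.05983 < 0.066; N=17 gives T = 0.0706.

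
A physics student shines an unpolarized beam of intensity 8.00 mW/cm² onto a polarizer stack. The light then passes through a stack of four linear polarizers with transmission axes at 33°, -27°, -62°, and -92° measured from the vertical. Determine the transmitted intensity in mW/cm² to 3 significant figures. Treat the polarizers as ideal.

I ≈ 0.503 mW/cm²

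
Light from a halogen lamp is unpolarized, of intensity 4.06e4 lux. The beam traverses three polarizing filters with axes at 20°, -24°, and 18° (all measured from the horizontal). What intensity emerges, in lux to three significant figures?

Unpolarized light through the first polarizer → I₁ = 4.06e4 lux/2 = 2.03e+04 lux, polarized at 20°.
I₂ = I₁ · cos²(44°) = 2.03e+04 · 0.5174 = 1.05e+04 lux.
I₃ = I₂ · cos²(42°) = 1.05e+04 · 0.5523 = 5801 lux.

I ≈ 5800 lux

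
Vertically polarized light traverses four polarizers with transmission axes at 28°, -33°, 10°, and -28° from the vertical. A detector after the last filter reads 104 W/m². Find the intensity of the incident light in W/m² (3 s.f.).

I₁ = I₀ cos²(28° − 0°) = I₀ cos²(28°) = 0.7796 I₀.
I₂ = I₁ cos²(-33° − 28°) = 0.7796 I₀ · cos²(61°) = 0.1832 I₀.
I₃ = I₂ cos²(10° + 33°) = 0.1832 I₀ · cos²(43°) = 0.09801 I₀.
I₄ = I₃ cos²(-28° − 10°) = 0.09801 I₀ · cos²(38°) = 0.06086 I₀.
So 104 W/m² = 0.06086 I₀, giving I₀ = 104/0.06086 = 1709 W/m².

I₀ ≈ 1710 W/m²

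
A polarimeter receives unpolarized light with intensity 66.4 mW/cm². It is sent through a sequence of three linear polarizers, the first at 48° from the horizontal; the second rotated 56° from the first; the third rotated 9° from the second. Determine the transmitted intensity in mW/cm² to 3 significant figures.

I ≈ 10.1 mW/cm²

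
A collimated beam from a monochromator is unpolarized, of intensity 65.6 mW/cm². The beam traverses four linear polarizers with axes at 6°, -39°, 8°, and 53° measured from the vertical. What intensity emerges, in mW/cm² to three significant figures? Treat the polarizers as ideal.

Unpolarized light through the first polarizer → I₁ = 65.6 mW/cm²/2 = 32.8 mW/cm², polarized at 6°.
I₂ = I₁ · cos²(45°) = 32.8 · 0.5 = 16.4 mW/cm².
I₃ = I₂ · cos²(47°) = 16.4 · 0.4651 = 7.628 mW/cm².
I₄ = I₃ · cos²(45°) = 7.628 · 0.5 = 3.814 mW/cm².

I ≈ 3.81 mW/cm²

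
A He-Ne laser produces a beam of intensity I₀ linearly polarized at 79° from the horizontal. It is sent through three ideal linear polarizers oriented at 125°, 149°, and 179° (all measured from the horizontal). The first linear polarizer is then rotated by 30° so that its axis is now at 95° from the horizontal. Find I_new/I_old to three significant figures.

Before rotation:
I₁ = I₀ cos²(125° − 79°) = I₀ cos²(46°) = 0.4826 I₀.
I₂ = I₁ cos²(149° − 125°) = 0.4826 I₀ · cos²(24°) = 0.4027 I₀.
I₃ = I₂ cos²(179° − 149°) = 0.4027 I₀ · cos²(30°) = 0.302 I₀.
After rotation:
I₁ = I₀ cos²(95° − 79°) = I₀ cos²(16°) = 0.924 I₀.
I₂ = I₁ cos²(149° − 95°) = 0.924 I₀ · cos²(54°) = 0.3192 I₀.
I₃ = I₂ cos²(179° − 149°) = 0.3192 I₀ · cos²(30°) = 0.2394 I₀.
Ratio = 0.2394 / 0.302 = 0.7927.

I_new/I_old ≈ 0.793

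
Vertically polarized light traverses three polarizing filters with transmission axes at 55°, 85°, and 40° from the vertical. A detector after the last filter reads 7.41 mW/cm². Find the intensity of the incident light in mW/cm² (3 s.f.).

I₁ = I₀ cos²(55° − 0°) = I₀ cos²(55°) = 0.329 I₀.
I₂ = I₁ cos²(85° − 55°) = 0.329 I₀ · cos²(30°) = 0.2467 I₀.
I₃ = I₂ cos²(40° − 85°) = 0.2467 I₀ · cos²(45°) = 0.1234 I₀.
So 7.41 mW/cm² = 0.1234 I₀, giving I₀ = 7.41/0.1234 = 60.06 mW/cm².

I₀ ≈ 60.1 mW/cm²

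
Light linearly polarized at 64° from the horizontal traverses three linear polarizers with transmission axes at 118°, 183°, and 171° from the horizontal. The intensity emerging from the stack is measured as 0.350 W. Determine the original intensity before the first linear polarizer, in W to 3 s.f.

I₀ ≈ 5.93 W

I₁ = I₀ cos²(118° − 64°) = I₀ cos²(54°) = 0.3455 I₀.
I₂ = I₁ cos²(183° − 118°) = 0.3455 I₀ · cos²(65°) = 0.06171 I₀.
I₃ = I₂ cos²(171° − 183°) = 0.06171 I₀ · cos²(12°) = 0.05904 I₀.
So 0.350 W = 0.05904 I₀, giving I₀ = 0.350/0.05904 = 5.928 W.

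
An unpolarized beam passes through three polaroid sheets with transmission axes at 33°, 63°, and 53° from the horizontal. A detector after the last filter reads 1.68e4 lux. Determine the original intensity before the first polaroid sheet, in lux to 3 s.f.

Unpolarized light through the first polarizer → I₁ = ½ I₀, now polarized at 33°.
I₂ = I₁ cos²(63° − 33°) = 0.5 I₀ · cos²(30°) = 0.375 I₀.
I₃ = I₂ cos²(53° − 63°) = 0.375 I₀ · cos²(10°) = 0.3637 I₀.
So 1.68e4 lux = 0.3637 I₀, giving I₀ = 1.68e4/0.3637 = 4.619e+04 lux.

I₀ ≈ 4.62e4 lux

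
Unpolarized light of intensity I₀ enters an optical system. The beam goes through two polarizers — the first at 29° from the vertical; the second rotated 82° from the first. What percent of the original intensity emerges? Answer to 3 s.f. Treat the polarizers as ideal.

≈ 0.968%

Unpolarized light through the first polarizer → I₁ = ½ I₀, now polarized at 29°.
I₂ = I₁ cos²(82°) = 0.5 · 0.01937 I₀ = 0.009685 I₀.
That is 0.9685% of the incident intensity.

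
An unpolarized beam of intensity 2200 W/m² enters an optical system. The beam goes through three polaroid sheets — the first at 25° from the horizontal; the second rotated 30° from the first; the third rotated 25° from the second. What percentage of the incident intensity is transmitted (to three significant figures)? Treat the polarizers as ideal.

≈ 30.8%

Unpolarized light through the first polarizer → I₁ = 2200 W/m²/2 = 1100 W/m², polarized at 25°.
I₂ = I₁ · cos²(30°) = 1100 · 0.75 = 825 W/m².
I₃ = I₂ · cos²(25°) = 825 · 0.8214 = 677.6 W/m².
That is 30.8% of the incident intensity.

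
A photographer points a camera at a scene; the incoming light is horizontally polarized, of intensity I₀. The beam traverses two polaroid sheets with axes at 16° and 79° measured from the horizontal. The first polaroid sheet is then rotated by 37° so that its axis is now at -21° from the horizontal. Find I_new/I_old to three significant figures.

Before rotation:
I₁ = I₀ cos²(16° − 0°) = I₀ cos²(16°) = 0.924 I₀.
I₂ = I₁ cos²(79° − 16°) = 0.924 I₀ · cos²(63°) = 0.1904 I₀.
After rotation:
I₁ = I₀ cos²(-21° − 0°) = I₀ cos²(21°) = 0.8716 I₀.
Angle between axes 1 and 2: 80°. I₂ = 0.8716 I₀ · cos²(80°) = 0.02628 I₀.
Ratio = 0.02628 / 0.1904 = 0.138.

I_new/I_old ≈ 0.138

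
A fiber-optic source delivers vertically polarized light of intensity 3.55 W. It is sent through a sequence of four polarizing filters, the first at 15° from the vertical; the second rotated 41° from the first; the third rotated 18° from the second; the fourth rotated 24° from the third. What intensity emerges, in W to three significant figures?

I₁ = 3.55 W · cos²(15°) = 3.312 W.
I₂ = I₁ · cos²(41°) = 3.312 · 0.5696 = 1.887 W.
I₃ = I₂ · cos²(18°) = 1.887 · 0.9045 = 1.706 W.
I₄ = I₃ · cos²(24°) = 1.706 · 0.8346 = 1.424 W.

I ≈ 1.42 W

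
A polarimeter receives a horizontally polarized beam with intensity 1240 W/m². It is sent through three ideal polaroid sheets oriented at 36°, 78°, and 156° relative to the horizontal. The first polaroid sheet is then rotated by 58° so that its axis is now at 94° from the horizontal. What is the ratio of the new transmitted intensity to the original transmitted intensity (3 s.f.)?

I_new/I_old ≈ 0.0124

Before rotation:
I₁ = I₀ cos²(36° − 0°) = I₀ cos²(36°) = 0.6545 I₀.
I₂ = I₁ cos²(78° − 36°) = 0.6545 I₀ · cos²(42°) = 0.3615 I₀.
I₃ = I₂ cos²(156° − 78°) = 0.3615 I₀ · cos²(78°) = 0.01563 I₀.
After rotation:
I₁ = I₀ cos²(94° − 0°) = I₀ cos²(86°) = 0.004866 I₀.
I₂ = I₁ cos²(78° − 94°) = 0.004866 I₀ · cos²(16°) = 0.004496 I₀.
I₃ = I₂ cos²(156° − 78°) = 0.004496 I₀ · cos²(78°) = 0.0001944 I₀.
Ratio = 0.0001944 / 0.01563 = 0.01244.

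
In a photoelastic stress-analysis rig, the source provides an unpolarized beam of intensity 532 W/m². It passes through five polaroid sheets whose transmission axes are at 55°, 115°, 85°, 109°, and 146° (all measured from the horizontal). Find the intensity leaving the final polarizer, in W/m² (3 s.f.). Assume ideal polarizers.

I ≈ 26.5 W/m²

Unpolarized light through the first polarizer → I₁ = 532 W/m²/2 = 266 W/m², polarized at 55°.
I₂ = I₁ · cos²(60°) = 266 · 0.25 = 66.5 W/m².
I₃ = I₂ · cos²(30°) = 66.5 · 0.75 = 49.88 W/m².
I₄ = I₃ · cos²(24°) = 49.88 · 0.8346 = 41.62 W/m².
I₅ = I₄ · cos²(37°) = 41.62 · 0.6378 = 26.55 W/m².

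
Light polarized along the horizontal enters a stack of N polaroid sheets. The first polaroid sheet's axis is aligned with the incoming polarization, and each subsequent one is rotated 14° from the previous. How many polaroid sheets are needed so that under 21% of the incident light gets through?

N = 27

First polarizer is aligned with the polarization: full transmission.
Each further stage multiplies by cos²(14°) = 0.9415.
After N polarizers: T = 0.9415^(N−1). Require T < 0.21 ⇒ N−1 > ln(0.21)/ln(0.9415) = 25.88, so N−1 ≥ 26 and N = 27.
Check: N=27 gives T = 0.2085 < 0.21; N=26 gives T = 0.2214.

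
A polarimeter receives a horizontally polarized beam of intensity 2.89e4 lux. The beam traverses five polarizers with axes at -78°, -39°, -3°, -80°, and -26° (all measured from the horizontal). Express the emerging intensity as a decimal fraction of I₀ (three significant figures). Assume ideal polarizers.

I/I₀ ≈ 0.000299

I₁ = 2.89e4 lux · cos²(78°) = 1249 lux.
I₂ = I₁ · cos²(39°) = 1249 · 0.604 = 754.5 lux.
I₃ = I₂ · cos²(36°) = 754.5 · 0.6545 = 493.8 lux.
I₄ = I₃ · cos²(77°) = 493.8 · 0.0506 = 24.99 lux.
I₅ = I₄ · cos²(54°) = 24.99 · 0.3455 = 8.634 lux.
Transmitted fraction = 0.0002987.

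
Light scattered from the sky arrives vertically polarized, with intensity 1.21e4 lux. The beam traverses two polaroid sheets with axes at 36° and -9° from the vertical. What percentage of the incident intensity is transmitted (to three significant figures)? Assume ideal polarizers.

≈ 32.7%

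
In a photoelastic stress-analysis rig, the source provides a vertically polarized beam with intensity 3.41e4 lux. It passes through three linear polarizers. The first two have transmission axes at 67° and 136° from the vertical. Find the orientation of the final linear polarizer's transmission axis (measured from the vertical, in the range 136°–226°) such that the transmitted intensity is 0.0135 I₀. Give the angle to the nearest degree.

By Malus's law, I₁ = I₀ cos²(67° − 0°) = I₀ cos²(67°) = 0.1527 I₀.
I₂ = I₁ cos²(136° − 67°) = 0.1527 I₀ · cos²(69°) = 0.01961 I₀.
Need I₃/I₀ = 0.0135, so cos²(θ − 136°) = 0.0135 / 0.01961 = 0.6885.
θ − 136° = arccos(√0.6885) = 33.9°, giving θ ≈ 136 + 33.9 = 169.9°.

θ ≈ 170°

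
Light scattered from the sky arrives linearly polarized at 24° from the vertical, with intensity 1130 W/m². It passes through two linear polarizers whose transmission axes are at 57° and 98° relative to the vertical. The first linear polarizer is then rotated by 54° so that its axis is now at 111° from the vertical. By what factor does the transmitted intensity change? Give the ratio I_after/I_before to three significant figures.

I_new/I_old ≈ 0.00649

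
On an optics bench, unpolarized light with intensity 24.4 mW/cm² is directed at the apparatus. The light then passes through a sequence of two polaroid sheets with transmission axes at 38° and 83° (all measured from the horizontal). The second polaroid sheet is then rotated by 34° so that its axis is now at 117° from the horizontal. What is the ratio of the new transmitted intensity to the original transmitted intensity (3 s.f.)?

I_new/I_old ≈ 0.0728

Before rotation:
Unpolarized light through the first polarizer → I₁ = ½ I₀, now polarized at 38°.
I₂ = I₁ cos²(83° − 38°) = 0.5 I₀ · cos²(45°) = 0.25 I₀.
After rotation:
Unpolarized light through the first polarizer → I₁ = ½ I₀, now polarized at 38°.
I₂ = I₁ cos²(117° − 38°) = 0.5 I₀ · cos²(79°) = 0.0182 I₀.
Ratio = 0.0182 / 0.25 = 0.07282.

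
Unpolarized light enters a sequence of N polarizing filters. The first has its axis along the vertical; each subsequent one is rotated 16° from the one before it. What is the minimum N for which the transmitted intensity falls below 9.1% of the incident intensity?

N = 23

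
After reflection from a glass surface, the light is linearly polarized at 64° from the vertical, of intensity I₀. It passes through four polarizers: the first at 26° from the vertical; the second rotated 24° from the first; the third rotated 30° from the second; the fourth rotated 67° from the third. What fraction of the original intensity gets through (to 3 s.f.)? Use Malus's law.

By Malus's law, I₁ = I₀ cos²(26° − 64°) = I₀ cos²(38°) = 0.621 I₀.
I₂ = I₁ cos²(24°) = 0.621 · 0.8346 I₀ = 0.5182 I₀.
I₃ = I₂ cos²(30°) = 0.5182 · 0.75 I₀ = 0.3887 I₀.
I₄ = I₃ cos²(67°) = 0.3887 · 0.1527 I₀ = 0.05934 I₀.
Transmitted fraction = 0.05934.

≈ 0.0593 I₀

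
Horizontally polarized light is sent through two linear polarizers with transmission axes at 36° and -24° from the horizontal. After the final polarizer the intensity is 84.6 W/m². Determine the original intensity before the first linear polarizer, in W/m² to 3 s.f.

I₀ ≈ 517 W/m²

I₁ = I₀ cos²(36° − 0°) = I₀ cos²(36°) = 0.6545 I₀.
I₂ = I₁ cos²(-24° − 36°) = 0.6545 I₀ · cos²(60°) = 0.1636 I₀.
So 84.6 W/m² = 0.1636 I₀, giving I₀ = 84.6/0.1636 = 517 W/m².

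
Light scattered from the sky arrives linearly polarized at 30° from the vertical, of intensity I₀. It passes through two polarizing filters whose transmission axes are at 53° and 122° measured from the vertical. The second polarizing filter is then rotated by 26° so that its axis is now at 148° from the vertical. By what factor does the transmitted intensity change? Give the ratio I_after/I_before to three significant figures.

Before rotation:
By Malus's law, I₁ = I₀ cos²(53° − 30°) = I₀ cos²(23°) = 0.8473 I₀.
I₂ = I₁ cos²(122° − 53°) = 0.8473 I₀ · cos²(69°) = 0.1088 I₀.
After rotation:
I₁ = I₀ cos²(53° − 30°) = I₀ cos²(23°) = 0.8473 I₀.
Angle between axes 1 and 2: 85°. I₂ = 0.8473 I₀ · cos²(85°) = 0.006436 I₀.
Ratio = 0.006436 / 0.1088 = 0.05915.

I_new/I_old ≈ 0.0591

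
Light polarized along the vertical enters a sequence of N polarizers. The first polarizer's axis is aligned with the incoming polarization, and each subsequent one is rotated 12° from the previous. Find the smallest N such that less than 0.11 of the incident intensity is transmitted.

First polarizer is aligned with the polarization: full transmission.
Each further stage multiplies by cos²(12°) = 0.9568.
After N polarizers: T = 0.9568^(N−1). Require T < 0.11 ⇒ N−1 > ln(0.11)/ln(0.9568) = 49.95, so N−1 ≥ 50 and N = 51.
Check: N=51 gives T = 0.1098 < 0.11; N=50 gives T = 0.1147.

N = 51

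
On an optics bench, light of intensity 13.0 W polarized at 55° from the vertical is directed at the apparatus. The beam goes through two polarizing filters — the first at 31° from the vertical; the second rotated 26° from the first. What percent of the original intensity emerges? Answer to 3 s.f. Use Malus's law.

≈ 67.4%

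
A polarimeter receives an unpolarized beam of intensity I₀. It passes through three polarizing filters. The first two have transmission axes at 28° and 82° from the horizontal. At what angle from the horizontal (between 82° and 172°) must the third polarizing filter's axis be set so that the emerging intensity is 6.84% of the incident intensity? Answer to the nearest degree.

Unpolarized light through the first polarizer → I₁ = ½ I₀, now polarized at 28°.
I₂ = I₁ cos²(82° − 28°) = 0.5 I₀ · cos²(54°) = 0.1727 I₀.
Need I₃/I₀ = 0.0684, so cos²(θ − 82°) = 0.0684 / 0.1727 = 0.396.
θ − 82° = arccos(√0.396) = 51.0°, giving θ ≈ 82 + 51.0 = 133.0°.

θ ≈ 133°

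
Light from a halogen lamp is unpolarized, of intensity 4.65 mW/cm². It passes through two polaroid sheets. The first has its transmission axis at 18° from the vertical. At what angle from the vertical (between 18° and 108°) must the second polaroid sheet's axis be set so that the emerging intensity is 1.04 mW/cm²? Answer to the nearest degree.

Unpolarized light through the first polarizer → I₁ = ½ I₀, now polarized at 18°.
Target fraction: 1.04 / 4.65 mW/cm² = 0.2237 of I₀.
Need I₂/I₀ = 0.2237, so cos²(θ − 18°) = 0.2237 / 0.5 = 0.4473.
θ − 18° = arccos(√0.4473) = 48.0°, giving θ ≈ 18 + 48.0 = 66.0°.

θ ≈ 66°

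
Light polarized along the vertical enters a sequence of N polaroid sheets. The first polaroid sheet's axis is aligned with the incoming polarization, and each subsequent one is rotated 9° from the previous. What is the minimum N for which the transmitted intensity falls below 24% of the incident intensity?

First polarizer is aligned with the polarization: full transmission.
Each further stage multiplies by cos²(9°) = 0.9755.
After N polarizers: T = 0.9755^(N−1). Require T < 0.24 ⇒ N−1 > ln(0.24)/ln(0.9755) = 57.60, so N−1 ≥ 58 and N = 59.
Check: N=59 gives T = 0.2376 < 0.24; N=58 gives T = 0.2436.

N = 59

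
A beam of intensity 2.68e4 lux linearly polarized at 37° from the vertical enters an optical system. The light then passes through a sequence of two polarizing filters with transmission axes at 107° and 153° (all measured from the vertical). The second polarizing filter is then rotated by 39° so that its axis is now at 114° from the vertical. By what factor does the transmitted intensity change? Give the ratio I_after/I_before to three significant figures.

I_new/I_old ≈ 2.04

Before rotation:
I₁ = I₀ cos²(107° − 37°) = I₀ cos²(70°) = 0.117 I₀.
I₂ = I₁ cos²(153° − 107°) = 0.117 I₀ · cos²(46°) = 0.05645 I₀.
After rotation:
I₁ = I₀ cos²(107° − 37°) = I₀ cos²(70°) = 0.117 I₀.
I₂ = I₁ cos²(114° − 107°) = 0.117 I₀ · cos²(7°) = 0.1152 I₀.
Ratio = 0.1152 / 0.05645 = 2.042.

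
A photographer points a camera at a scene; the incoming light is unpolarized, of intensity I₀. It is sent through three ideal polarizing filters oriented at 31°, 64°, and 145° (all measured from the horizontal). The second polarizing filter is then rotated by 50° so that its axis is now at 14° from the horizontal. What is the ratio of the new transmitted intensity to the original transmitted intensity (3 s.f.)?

I_new/I_old ≈ 22.9

Before rotation:
Unpolarized light through the first polarizer → I₁ = ½ I₀, now polarized at 31°.
I₂ = I₁ cos²(64° − 31°) = 0.5 I₀ · cos²(33°) = 0.3517 I₀.
I₃ = I₂ cos²(145° − 64°) = 0.3517 I₀ · cos²(81°) = 0.008606 I₀.
After rotation:
Unpolarized light through the first polarizer → I₁ = ½ I₀, now polarized at 31°.
I₂ = I₁ cos²(14° − 31°) = 0.5 I₀ · cos²(17°) = 0.4573 I₀.
Angle between axes 2 and 3: 49°. I₃ = 0.4573 I₀ · cos²(49°) = 0.1968 I₀.
Ratio = 0.1968 / 0.008606 = 22.87.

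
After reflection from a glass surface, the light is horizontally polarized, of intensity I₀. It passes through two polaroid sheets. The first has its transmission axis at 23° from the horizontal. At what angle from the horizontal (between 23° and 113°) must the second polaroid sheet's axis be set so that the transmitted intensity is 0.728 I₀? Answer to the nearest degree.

I₁ = I₀ cos²(23° − 0°) = I₀ cos²(23°) = 0.8473 I₀.
Need I₂/I₀ = 0.728, so cos²(θ − 23°) = 0.728 / 0.8473 = 0.8592.
θ − 23° = arccos(√0.8592) = 22.0°, giving θ ≈ 23 + 22.0 = 45.0°.

θ ≈ 45°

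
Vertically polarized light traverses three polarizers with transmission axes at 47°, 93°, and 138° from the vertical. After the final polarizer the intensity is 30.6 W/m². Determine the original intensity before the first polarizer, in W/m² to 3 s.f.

I₀ ≈ 273 W/m²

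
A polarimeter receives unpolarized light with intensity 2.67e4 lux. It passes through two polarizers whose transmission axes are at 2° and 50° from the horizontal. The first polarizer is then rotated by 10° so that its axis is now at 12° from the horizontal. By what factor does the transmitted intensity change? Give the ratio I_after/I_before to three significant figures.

Before rotation:
Unpolarized light through the first polarizer → I₁ = ½ I₀, now polarized at 2°.
I₂ = I₁ cos²(50° − 2°) = 0.5 I₀ · cos²(48°) = 0.2239 I₀.
After rotation:
Unpolarized light through the first polarizer → I₁ = ½ I₀, now polarized at 12°.
I₂ = I₁ cos²(50° − 12°) = 0.5 I₀ · cos²(38°) = 0.3105 I₀.
Ratio = 0.3105 / 0.2239 = 1.387.

I_new/I_old ≈ 1.39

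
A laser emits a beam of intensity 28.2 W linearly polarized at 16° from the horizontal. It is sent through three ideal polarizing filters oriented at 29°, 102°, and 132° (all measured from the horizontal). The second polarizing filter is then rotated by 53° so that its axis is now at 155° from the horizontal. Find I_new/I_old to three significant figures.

I_new/I_old ≈ 4.57

Before rotation:
By Malus's law, I₁ = I₀ cos²(29° − 16°) = I₀ cos²(13°) = 0.9494 I₀.
I₂ = I₁ cos²(102° − 29°) = 0.9494 I₀ · cos²(73°) = 0.08116 I₀.
I₃ = I₂ cos²(132° − 102°) = 0.08116 I₀ · cos²(30°) = 0.06087 I₀.
After rotation:
I₁ = I₀ cos²(29° − 16°) = I₀ cos²(13°) = 0.9494 I₀.
Angle between axes 1 and 2: 54°. I₂ = 0.9494 I₀ · cos²(54°) = 0.328 I₀.
I₃ = I₂ cos²(132° − 155°) = 0.328 I₀ · cos²(23°) = 0.2779 I₀.
Ratio = 0.2779 / 0.06087 = 4.566.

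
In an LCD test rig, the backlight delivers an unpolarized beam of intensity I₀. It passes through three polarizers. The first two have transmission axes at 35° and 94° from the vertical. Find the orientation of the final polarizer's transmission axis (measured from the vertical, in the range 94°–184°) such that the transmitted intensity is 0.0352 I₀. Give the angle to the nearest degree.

θ ≈ 153°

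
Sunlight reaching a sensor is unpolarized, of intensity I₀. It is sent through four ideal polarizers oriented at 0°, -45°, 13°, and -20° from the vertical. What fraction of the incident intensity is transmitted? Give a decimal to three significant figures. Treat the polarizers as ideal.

≈ 0.0494 I₀

Unpolarized light through the first polarizer → I₁ = ½ I₀, now polarized at 0°.
I₂ = I₁ cos²(-45° − 0°) = 0.5 I₀ · cos²(45°) = 0.25 I₀.
I₃ = I₂ cos²(13° + 45°) = 0.25 I₀ · cos²(58°) = 0.0702 I₀.
I₄ = I₃ cos²(-20° − 13°) = 0.0702 I₀ · cos²(33°) = 0.04938 I₀.
Transmitted fraction = 0.04938.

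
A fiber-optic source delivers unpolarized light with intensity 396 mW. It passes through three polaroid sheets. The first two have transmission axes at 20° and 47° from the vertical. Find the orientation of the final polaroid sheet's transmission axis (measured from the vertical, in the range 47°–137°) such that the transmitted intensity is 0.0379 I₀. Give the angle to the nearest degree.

Unpolarized light through the first polarizer → I₁ = ½ I₀, now polarized at 20°.
I₂ = I₁ cos²(47° − 20°) = 0.5 I₀ · cos²(27°) = 0.3969 I₀.
Need I₃/I₀ = 0.0379, so cos²(θ − 47°) = 0.0379 / 0.3969 = 0.09548.
θ − 47° = arccos(√0.09548) = 72.0°, giving θ ≈ 47 + 72.0 = 119.0°.

θ ≈ 119°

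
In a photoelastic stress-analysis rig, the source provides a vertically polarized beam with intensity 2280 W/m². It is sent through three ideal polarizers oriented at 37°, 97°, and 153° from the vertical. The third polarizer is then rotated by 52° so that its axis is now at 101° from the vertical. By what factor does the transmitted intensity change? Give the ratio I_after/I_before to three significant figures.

Before rotation:
I₁ = I₀ cos²(37° − 0°) = I₀ cos²(37°) = 0.6378 I₀.
I₂ = I₁ cos²(97° − 37°) = 0.6378 I₀ · cos²(60°) = 0.1595 I₀.
I₃ = I₂ cos²(153° − 97°) = 0.1595 I₀ · cos²(56°) = 0.04986 I₀.
After rotation:
I₁ = I₀ cos²(37° − 0°) = I₀ cos²(37°) = 0.6378 I₀.
I₂ = I₁ cos²(97° − 37°) = 0.6378 I₀ · cos²(60°) = 0.1595 I₀.
I₃ = I₂ cos²(101° − 97°) = 0.1595 I₀ · cos²(4°) = 0.1587 I₀.
Ratio = 0.1587 / 0.04986 = 3.182.

I_new/I_old ≈ 3.18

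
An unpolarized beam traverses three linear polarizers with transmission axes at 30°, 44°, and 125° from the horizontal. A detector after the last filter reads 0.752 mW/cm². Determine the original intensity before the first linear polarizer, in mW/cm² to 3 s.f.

Unpolarized light through the first polarizer → I₁ = ½ I₀, now polarized at 30°.
I₂ = I₁ cos²(44° − 30°) = 0.5 I₀ · cos²(14°) = 0.4707 I₀.
I₃ = I₂ cos²(125° − 44°) = 0.4707 I₀ · cos²(81°) = 0.01152 I₀.
So 0.752 mW/cm² = 0.01152 I₀, giving I₀ = 0.752/0.01152 = 65.28 mW/cm².

I₀ ≈ 65.3 mW/cm²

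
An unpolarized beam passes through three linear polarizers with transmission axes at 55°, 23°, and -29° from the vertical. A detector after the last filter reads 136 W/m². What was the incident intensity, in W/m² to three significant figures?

Unpolarized light through the first polarizer → I₁ = ½ I₀, now polarized at 55°.
I₂ = I₁ cos²(23° − 55°) = 0.5 I₀ · cos²(32°) = 0.3596 I₀.
I₃ = I₂ cos²(-29° − 23°) = 0.3596 I₀ · cos²(52°) = 0.1363 I₀.
So 136 W/m² = 0.1363 I₀, giving I₀ = 136/0.1363 = 997.8 W/m².

I₀ ≈ 998 W/m²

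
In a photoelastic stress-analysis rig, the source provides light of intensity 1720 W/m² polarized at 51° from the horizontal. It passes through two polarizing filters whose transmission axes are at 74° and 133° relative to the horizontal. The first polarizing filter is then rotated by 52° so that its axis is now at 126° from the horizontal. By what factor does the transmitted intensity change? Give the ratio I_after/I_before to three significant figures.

I_new/I_old ≈ 0.294

Before rotation:
By Malus's law, I₁ = I₀ cos²(74° − 51°) = I₀ cos²(23°) = 0.8473 I₀.
I₂ = I₁ cos²(133° − 74°) = 0.8473 I₀ · cos²(59°) = 0.2248 I₀.
After rotation:
I₁ = I₀ cos²(126° − 51°) = I₀ cos²(75°) = 0.06699 I₀.
I₂ = I₁ cos²(133° − 126°) = 0.06699 I₀ · cos²(7°) = 0.06599 I₀.
Ratio = 0.06599 / 0.2248 = 0.2936.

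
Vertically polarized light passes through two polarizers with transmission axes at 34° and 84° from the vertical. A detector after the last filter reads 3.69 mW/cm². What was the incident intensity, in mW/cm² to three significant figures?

I₀ ≈ 13.0 mW/cm²

I₁ = I₀ cos²(34° − 0°) = I₀ cos²(34°) = 0.6873 I₀.
I₂ = I₁ cos²(84° − 34°) = 0.6873 I₀ · cos²(50°) = 0.284 I₀.
So 3.69 mW/cm² = 0.284 I₀, giving I₀ = 3.69/0.284 = 12.99 mW/cm².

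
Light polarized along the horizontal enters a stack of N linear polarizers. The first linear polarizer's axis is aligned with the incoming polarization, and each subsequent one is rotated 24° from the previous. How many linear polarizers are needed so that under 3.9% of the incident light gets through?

First polarizer is aligned with the polarization: full transmission.
Each further stage multiplies by cos²(24°) = 0.8346.
After N polarizers: T = 0.8346^(N−1). Require T < 0.039 ⇒ N−1 > ln(0.039)/ln(0.8346) = 17.94, so N−1 ≥ 18 and N = 19.
Check: N=19 gives T = 0.03857 < 0.039; N=18 gives T = 0.04622.

N = 19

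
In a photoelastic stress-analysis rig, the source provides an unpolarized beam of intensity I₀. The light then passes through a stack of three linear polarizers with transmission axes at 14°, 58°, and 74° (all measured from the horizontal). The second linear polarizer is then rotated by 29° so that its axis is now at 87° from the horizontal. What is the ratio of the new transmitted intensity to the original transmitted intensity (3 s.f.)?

I_new/I_old ≈ 0.170

Before rotation:
Unpolarized light through the first polarizer → I₁ = ½ I₀, now polarized at 14°.
I₂ = I₁ cos²(58° − 14°) = 0.5 I₀ · cos²(44°) = 0.2587 I₀.
I₃ = I₂ cos²(74° − 58°) = 0.2587 I₀ · cos²(16°) = 0.2391 I₀.
After rotation:
Unpolarized light through the first polarizer → I₁ = ½ I₀, now polarized at 14°.
I₂ = I₁ cos²(87° − 14°) = 0.5 I₀ · cos²(73°) = 0.04274 I₀.
I₃ = I₂ cos²(74° − 87°) = 0.04274 I₀ · cos²(13°) = 0.04058 I₀.
Ratio = 0.04058 / 0.2391 = 0.1697.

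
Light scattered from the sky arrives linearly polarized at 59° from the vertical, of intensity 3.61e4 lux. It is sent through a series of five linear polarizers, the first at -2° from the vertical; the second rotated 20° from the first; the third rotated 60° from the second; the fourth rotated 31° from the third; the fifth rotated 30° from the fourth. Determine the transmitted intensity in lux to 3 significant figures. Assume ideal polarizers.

I ≈ 1030 lux

By Malus's law, I₁ = 3.61e4 lux · cos²(61°) = 8485 lux.
I₂ = I₁ · cos²(20°) = 8485 · 0.883 = 7492 lux.
I₃ = I₂ · cos²(60°) = 7492 · 0.25 = 1873 lux.
I₄ = I₃ · cos²(31°) = 1873 · 0.7347 = 1376 lux.
I₅ = I₄ · cos²(30°) = 1376 · 0.75 = 1032 lux.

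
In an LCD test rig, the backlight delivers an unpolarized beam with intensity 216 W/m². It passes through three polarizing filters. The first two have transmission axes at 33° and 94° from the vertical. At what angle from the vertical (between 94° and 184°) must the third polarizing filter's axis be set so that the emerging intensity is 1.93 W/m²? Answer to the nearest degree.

θ ≈ 168°

Unpolarized light through the first polarizer → I₁ = ½ I₀, now polarized at 33°.
I₂ = I₁ cos²(94° − 33°) = 0.5 I₀ · cos²(61°) = 0.1175 I₀.
Target fraction: 1.93 / 216 W/m² = 0.008935 of I₀.
Need I₃/I₀ = 0.008935, so cos²(θ − 94°) = 0.008935 / 0.1175 = 0.07603.
θ − 94° = arccos(√0.07603) = 74.0°, giving θ ≈ 94 + 74.0 = 168.0°.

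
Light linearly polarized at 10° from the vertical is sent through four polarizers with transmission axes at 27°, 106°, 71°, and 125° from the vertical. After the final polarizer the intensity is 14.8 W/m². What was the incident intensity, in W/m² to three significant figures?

I₁ = I₀ cos²(27° − 10°) = I₀ cos²(17°) = 0.9145 I₀.
I₂ = I₁ cos²(106° − 27°) = 0.9145 I₀ · cos²(79°) = 0.0333 I₀.
I₃ = I₂ cos²(71° − 106°) = 0.0333 I₀ · cos²(35°) = 0.02234 I₀.
I₄ = I₃ cos²(125° − 71°) = 0.02234 I₀ · cos²(54°) = 0.007719 I₀.
So 14.8 W/m² = 0.007719 I₀, giving I₀ = 14.8/0.007719 = 1917 W/m².

I₀ ≈ 1920 W/m²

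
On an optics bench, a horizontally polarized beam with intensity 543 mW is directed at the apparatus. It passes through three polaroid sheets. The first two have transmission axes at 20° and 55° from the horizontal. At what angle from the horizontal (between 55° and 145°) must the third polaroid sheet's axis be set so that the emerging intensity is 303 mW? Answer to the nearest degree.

I₁ = I₀ cos²(20° − 0°) = I₀ cos²(20°) = 0.883 I₀.
I₂ = I₁ cos²(55° − 20°) = 0.883 I₀ · cos²(35°) = 0.5925 I₀.
Target fraction: 303 / 543 mW = 0.558 of I₀.
Need I₃/I₀ = 0.558, so cos²(θ − 55°) = 0.558 / 0.5925 = 0.9418.
θ − 55° = arccos(√0.9418) = 14.0°, giving θ ≈ 55 + 14.0 = 69.0°.

θ ≈ 69°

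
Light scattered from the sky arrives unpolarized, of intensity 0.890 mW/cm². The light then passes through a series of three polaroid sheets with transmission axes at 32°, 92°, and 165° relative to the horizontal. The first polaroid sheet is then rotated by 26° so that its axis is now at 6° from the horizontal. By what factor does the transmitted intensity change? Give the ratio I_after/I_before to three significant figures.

I_new/I_old ≈ 0.0195

Before rotation:
Unpolarized light through the first polarizer → I₁ = ½ I₀, now polarized at 32°.
I₂ = I₁ cos²(92° − 32°) = 0.5 I₀ · cos²(60°) = 0.125 I₀.
I₃ = I₂ cos²(165° − 92°) = 0.125 I₀ · cos²(73°) = 0.01069 I₀.
After rotation:
Unpolarized light through the first polarizer → I₁ = ½ I₀, now polarized at 6°.
I₂ = I₁ cos²(92° − 6°) = 0.5 I₀ · cos²(86°) = 0.002433 I₀.
I₃ = I₂ cos²(165° − 92°) = 0.002433 I₀ · cos²(73°) = 0.000208 I₀.
Ratio = 0.000208 / 0.01069 = 0.01946.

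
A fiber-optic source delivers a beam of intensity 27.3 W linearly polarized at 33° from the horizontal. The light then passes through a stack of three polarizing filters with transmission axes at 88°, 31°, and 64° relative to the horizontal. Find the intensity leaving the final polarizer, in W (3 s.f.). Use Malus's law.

I ≈ 1.87 W

By Malus's law, I₁ = 27.3 W · cos²(55°) = 8.981 W.
I₂ = I₁ · cos²(57°) = 8.981 · 0.2966 = 2.664 W.
I₃ = I₂ · cos²(33°) = 2.664 · 0.7034 = 1.874 W.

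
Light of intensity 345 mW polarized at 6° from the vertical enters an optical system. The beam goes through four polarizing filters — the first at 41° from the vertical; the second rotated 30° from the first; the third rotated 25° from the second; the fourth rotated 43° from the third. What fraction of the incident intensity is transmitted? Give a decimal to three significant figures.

I/I₀ ≈ 0.221

I₁ = 345 mW · cos²(35°) = 231.5 mW.
I₂ = I₁ · cos²(30°) = 231.5 · 0.75 = 173.6 mW.
I₃ = I₂ · cos²(25°) = 173.6 · 0.8214 = 142.6 mW.
I₄ = I₃ · cos²(43°) = 142.6 · 0.5349 = 76.28 mW.
Transmitted fraction = 0.2211.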